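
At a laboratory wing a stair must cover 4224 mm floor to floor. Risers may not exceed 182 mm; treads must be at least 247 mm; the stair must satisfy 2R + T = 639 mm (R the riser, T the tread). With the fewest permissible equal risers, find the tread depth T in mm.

4224 / 182 = 23.21, so 24 risers are needed.
R = 4224 ÷ 24 = 176 mm.
T = 639 − 2·176 = 287 mm, which satisfies the 247 mm minimum.

287 mm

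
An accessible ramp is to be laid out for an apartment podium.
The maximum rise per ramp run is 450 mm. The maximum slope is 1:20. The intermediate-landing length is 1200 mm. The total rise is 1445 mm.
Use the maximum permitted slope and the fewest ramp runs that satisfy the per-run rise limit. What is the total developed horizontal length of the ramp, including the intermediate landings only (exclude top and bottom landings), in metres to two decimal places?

⌈1445/450⌉ = 4 ramp runs. That means 3 intermediate landings.
Ramp run (horizontal) at 1:20: 1445 × 20 = 28900 mm.
Intermediate landings: 3 × 1200 = 3600 mm.
Developed length = 28900 + 3600 = 32500 mm.
= 32.50 m.

32.50 m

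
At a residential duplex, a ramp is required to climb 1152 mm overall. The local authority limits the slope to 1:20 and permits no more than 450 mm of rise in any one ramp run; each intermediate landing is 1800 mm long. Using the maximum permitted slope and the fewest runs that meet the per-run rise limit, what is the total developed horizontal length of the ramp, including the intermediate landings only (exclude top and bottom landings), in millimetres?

At most 450 each: 1152/450 = 2.56, giving 3 ramp runs. That means 2 intermediate landings.
Horizontal run for 1152 mm of rise at 1:20 is 1152 × 20 = 23040 mm.
Intermediate landings: 2 × 1800 = 3600 mm.
Developed length = 23040 + 3600 = 26640 mm.

26640 mm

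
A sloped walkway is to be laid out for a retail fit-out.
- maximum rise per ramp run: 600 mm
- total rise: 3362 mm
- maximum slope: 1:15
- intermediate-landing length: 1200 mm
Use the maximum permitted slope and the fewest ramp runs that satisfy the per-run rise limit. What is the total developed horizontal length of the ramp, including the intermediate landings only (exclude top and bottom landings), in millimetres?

56430 mm

3362 / 600 = 5.603 → round up to 6 ramp runs. That means 5 intermediate landings.
Ramp run (horizontal) at 1:15: 3362 × 15 = 50430 mm.
5 intermediate landings contribute 5 × 1200 = 6000 mm.
Developed length = 50430 + 6000 = 56430 mm.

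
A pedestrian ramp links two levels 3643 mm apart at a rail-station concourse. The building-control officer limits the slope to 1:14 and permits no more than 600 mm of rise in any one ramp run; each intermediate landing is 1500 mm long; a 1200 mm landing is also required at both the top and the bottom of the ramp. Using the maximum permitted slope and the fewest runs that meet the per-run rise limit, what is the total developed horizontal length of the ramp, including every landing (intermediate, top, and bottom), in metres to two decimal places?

3643 / 600 = 6.07, so 7 ramp runs are needed. That means 6 intermediate landings.
Ramp run (horizontal) at 1:14: 3643 × 14 = 51002 mm.
Intermediate landings: 6 × 1500 = 9000 mm.
Top and bottom landings: 2 × 1200 = 2400 mm.
Total = 51002 + 9000 + 2400 = 62402 mm.
= 62.40 m.

62.40 m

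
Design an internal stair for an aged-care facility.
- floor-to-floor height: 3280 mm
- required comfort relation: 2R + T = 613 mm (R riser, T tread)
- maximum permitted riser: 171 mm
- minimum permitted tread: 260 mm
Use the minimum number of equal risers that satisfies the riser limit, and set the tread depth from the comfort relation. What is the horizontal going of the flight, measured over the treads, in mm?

5415 mm

⌈3280/171⌉ = 20 risers.
Riser R = 3280 / 20 = 164 mm, within the 171 mm limit.
From 2R + T = 613: T = 613 − 328 = 285 mm.
Treads = 20 − 1 = 19; going = 19 × 285 = 5415 mm.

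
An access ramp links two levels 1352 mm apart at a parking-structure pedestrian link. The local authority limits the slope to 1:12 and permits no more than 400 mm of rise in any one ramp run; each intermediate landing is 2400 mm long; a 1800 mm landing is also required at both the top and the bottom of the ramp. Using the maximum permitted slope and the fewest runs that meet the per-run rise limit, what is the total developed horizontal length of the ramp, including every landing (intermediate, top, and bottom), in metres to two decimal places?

27.02 m

1352 / 400 = 3.380 → round up to 4 ramp runs. That means 3 intermediate landings.
Horizontal run for 1352 mm of rise at 1:12 is 1352 × 12 = 16224 mm.
3 intermediate landings contribute 3 × 2400 = 7200 mm.
Top and bottom landings: 2 × 1800 = 3600 mm.
Total = 16224 + 7200 + 3600 = 27024 mm.
= 27.02 m.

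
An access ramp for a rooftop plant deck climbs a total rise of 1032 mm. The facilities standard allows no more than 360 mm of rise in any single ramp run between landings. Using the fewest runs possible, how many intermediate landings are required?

⌈1032/360⌉ = 3 ramp runs.
3 runs are separated by 2 intermediate landings.

2 intermediate landings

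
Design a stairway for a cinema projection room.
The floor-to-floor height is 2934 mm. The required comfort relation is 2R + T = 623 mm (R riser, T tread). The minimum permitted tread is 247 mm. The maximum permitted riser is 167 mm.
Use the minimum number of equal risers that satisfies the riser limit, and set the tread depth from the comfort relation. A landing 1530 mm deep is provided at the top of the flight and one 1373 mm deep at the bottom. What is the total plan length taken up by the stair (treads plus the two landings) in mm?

2934 / 167 = 17.569 → round up to 18 risers.
Each riser is 2934/18 = 163 mm (≤ 167 mm).
From 2R + T = 623: T = 623 − 326 = 297 mm.
Going = (18 − 1) × 297 = 5049 mm.
Enclosure = 5049 + 1530 + 1373 = 7952 mm.

7952 mm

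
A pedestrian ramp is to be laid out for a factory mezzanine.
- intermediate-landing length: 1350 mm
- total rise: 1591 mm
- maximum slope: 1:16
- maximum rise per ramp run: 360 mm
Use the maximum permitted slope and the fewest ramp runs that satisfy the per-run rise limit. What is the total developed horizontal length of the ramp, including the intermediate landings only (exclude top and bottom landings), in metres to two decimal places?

1591 / 360 = 4.419 → round up to 5 ramp runs. That means 4 intermediate landings.
Ramp run (horizontal) at 1:16: 1591 × 16 = 25456 mm.
Intermediate landings: 4 × 1350 = 5400 mm.
Total developed length = 25456 + 5400 = 30856 mm.
= 30.86 m.

30.86 m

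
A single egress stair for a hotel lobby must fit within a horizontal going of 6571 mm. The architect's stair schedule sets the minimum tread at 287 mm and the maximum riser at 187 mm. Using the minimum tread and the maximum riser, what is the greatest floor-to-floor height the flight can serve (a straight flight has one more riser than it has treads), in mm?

6571 / 287 = 22.90, so 22 treads fit.
Risers = treads + 1 = 23.
Maximum height = 23 × 187 = 4301 mm.

4301 mm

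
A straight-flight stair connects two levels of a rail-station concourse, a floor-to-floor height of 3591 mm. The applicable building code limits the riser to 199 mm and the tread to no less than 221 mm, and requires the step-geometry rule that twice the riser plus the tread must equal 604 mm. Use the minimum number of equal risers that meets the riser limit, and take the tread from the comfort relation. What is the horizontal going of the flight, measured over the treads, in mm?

4068 mm

3591 / 199 = 18.045 → round up to 19 risers.
Riser R = 3591 / 19 = 189 mm, within the 199 mm limit.
Tread T = 604 − 2 × 189 = 226 mm (≥ 221 mm).
Going = (19 − 1) × 226 = 4068 mm.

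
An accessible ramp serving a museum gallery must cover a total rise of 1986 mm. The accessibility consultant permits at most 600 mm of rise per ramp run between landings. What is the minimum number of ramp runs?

1986 / 600 = 3.310 → round up to 4 ramp runs.

4 runs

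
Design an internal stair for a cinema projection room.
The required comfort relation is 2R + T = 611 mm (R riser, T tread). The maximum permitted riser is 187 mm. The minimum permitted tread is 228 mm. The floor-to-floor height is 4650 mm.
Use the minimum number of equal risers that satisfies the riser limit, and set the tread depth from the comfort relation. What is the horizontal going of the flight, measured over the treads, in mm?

4650 / 187 = 24.866 → round up to 25 risers.
R = 4650 ÷ 25 = 186 mm.
Tread T = 611 − 2 × 186 = 239 mm (≥ 228 mm).
Treads = 25 − 1 = 24; going = 24 × 239 = 5736 mm.

5736 mm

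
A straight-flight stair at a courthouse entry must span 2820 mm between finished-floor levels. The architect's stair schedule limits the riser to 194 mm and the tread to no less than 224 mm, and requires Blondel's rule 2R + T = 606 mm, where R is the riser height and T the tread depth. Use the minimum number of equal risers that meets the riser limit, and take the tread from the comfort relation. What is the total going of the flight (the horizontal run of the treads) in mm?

3220 mm

At most 194 each: 2820/194 = 14.54, giving 15 risers.
Riser R = 2820 / 15 = 188 mm, within the 194 mm limit.
From 2R + T = 606: T = 606 − 376 = 230 mm.
Going = (15 − 1) × 230 = 3220 mm.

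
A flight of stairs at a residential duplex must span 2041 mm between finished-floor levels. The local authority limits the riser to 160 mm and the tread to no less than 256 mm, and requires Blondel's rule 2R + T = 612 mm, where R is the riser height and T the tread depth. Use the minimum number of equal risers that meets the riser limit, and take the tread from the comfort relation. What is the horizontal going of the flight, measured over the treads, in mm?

At most 160 each: 2041/160 = 12.76, giving 13 risers.
Riser R = 2041 / 13 = 157 mm, within the 160 mm limit.
From 2R + T = 612: T = 612 − 314 = 298 mm.
13 risers give 12 treads; going = 12 × 298 = 3576 mm.

3576 mm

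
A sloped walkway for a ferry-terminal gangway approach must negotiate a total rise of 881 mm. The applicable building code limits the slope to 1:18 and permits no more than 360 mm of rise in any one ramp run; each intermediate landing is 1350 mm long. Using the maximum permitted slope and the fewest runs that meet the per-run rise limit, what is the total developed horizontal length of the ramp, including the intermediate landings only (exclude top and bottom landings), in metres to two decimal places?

18.56 m

At most 360 each: 881/360 = 2.45, giving 3 ramp runs. That means 2 intermediate landings.
Horizontal run for 881 mm of rise at 1:18 is 881 × 18 = 15858 mm.
2 intermediate landings contribute 2 × 1350 = 2700 mm.
Developed length = 15858 + 2700 = 18558 mm.
= 18.56 m.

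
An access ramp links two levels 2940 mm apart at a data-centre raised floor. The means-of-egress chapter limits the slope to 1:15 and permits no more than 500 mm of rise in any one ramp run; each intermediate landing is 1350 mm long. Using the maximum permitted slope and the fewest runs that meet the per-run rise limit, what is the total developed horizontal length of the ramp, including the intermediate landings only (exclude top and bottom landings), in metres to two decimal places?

At most 500 each: 2940/500 = 5.88, giving 6 ramp runs. That means 5 intermediate landings.
Ramp run (horizontal) at 1:15: 2940 × 15 = 44100 mm.
5 intermediate landings contribute 5 × 1350 = 6750 mm.
Total developed length = 44100 + 6750 = 50850 mm.
= 50.85 m.

50.85 m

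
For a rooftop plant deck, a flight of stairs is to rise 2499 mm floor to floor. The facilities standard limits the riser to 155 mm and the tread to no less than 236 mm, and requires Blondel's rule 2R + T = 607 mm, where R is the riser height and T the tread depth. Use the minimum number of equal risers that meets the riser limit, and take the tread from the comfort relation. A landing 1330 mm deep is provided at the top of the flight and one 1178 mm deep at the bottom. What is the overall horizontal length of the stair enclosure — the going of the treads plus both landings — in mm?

2499 / 155 = 16.123 → round up to 17 risers.
R = 2499 ÷ 17 = 147 mm.
T = 607 − 2·147 = 313 mm, which satisfies the 236 mm minimum.
Treads = 17 − 1 = 16; going = 16 × 313 = 5008 mm.
Enclosure = 5008 + 1330 + 1178 = 7516 mm.

7516 mm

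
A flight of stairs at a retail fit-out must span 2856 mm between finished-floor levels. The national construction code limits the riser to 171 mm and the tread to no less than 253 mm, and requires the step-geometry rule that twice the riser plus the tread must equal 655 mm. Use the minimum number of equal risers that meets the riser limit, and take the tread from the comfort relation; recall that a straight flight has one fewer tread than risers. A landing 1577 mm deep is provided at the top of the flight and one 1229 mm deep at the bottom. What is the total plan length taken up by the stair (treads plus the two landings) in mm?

7910 mm

2856 / 171 = 16.70, so 17 risers are needed.
R = 2856 ÷ 17 = 168 mm.
From 2R + T = 655: T = 655 − 336 = 319 mm.
Treads = 17 − 1 = 16; going = 16 × 319 = 5104 mm.
Add landings: 5104 + 1577 + 1229 = 7910 mm.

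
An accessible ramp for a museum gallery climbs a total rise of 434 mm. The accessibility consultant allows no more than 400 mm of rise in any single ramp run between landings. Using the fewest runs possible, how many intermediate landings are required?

434 / 400 = 1.08, so 2 ramp runs are needed.
2 runs are separated by 1 intermediate landings.

1 intermediate landings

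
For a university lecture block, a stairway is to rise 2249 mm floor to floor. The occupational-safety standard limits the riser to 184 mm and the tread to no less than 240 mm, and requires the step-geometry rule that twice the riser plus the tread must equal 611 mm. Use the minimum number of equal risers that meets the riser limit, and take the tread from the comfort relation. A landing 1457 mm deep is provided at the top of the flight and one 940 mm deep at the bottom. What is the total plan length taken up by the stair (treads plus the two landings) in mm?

At most 184 each: 2249/184 = 12.22, giving 13 risers.
Riser R = 2249 / 13 = 173 mm, within the 184 mm limit.
Tread T = 611 − 2 × 173 = 265 mm (≥ 240 mm).
Treads = 13 − 1 = 12; going = 12 × 265 = 3180 mm.
Add landings: 3180 + 1457 + 940 = 5577 mm.

5577 mm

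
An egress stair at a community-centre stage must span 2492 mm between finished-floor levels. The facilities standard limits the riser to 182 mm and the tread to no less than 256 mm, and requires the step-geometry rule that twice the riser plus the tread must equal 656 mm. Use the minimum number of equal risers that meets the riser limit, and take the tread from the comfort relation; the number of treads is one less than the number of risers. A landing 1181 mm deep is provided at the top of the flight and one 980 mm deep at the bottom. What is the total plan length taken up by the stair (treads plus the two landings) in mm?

6061 mm

⌈2492/182⌉ = 14 risers.
Riser R = 2492 / 14 = 178 mm, within the 182 mm limit.
From 2R + T = 656: T = 656 − 356 = 300 mm.
Going = (14 − 1) × 300 = 3900 mm.
Add landings: 3900 + 1181 + 980 = 6061 mm.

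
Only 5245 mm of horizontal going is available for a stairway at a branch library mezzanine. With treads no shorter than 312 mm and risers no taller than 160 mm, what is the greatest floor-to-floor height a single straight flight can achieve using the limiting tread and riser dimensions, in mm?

5245 / 312 = 16.81, so 16 treads fit.
Risers = treads + 1 = 17.
Maximum height = 17 × 160 = 2720 mm.

2720 mm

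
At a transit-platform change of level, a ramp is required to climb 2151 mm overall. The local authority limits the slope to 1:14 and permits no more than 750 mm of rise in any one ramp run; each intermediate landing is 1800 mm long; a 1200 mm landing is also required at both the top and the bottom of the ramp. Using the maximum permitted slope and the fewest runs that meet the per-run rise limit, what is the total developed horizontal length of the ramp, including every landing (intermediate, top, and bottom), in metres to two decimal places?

At most 750 each: 2151/750 = 2.87, giving 3 ramp runs. That means 2 intermediate landings.
Ramp run (horizontal) at 1:14: 2151 × 14 = 30114 mm.
Intermediate landings: 2 × 1800 = 3600 mm.
Top and bottom landings: 2 × 1200 = 2400 mm.
Total = 30114 + 3600 + 2400 = 36114 mm.
= 36.11 m.

36.11 m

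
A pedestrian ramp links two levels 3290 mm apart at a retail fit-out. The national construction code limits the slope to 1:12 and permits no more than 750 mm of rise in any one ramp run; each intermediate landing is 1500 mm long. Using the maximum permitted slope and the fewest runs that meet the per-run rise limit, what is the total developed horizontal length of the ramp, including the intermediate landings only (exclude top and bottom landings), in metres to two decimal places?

3290 / 750 = 4.387 → round up to 5 ramp runs. That means 4 intermediate landings.
Ramp run (horizontal) at 1:12: 3290 × 12 = 39480 mm.
Intermediate landings: 4 × 1500 = 6000 mm.
Total developed length = 39480 + 6000 = 45480 mm.
= 45.48 m.

45.48 m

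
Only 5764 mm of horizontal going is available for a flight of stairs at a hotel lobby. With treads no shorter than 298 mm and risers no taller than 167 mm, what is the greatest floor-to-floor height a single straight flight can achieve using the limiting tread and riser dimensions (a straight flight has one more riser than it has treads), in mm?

3340 mm

Treads that fit: ⌊5764 / 298⌋ = 19.
Risers = treads + 1 = 20.
Maximum height = 20 × 167 = 3340 mm.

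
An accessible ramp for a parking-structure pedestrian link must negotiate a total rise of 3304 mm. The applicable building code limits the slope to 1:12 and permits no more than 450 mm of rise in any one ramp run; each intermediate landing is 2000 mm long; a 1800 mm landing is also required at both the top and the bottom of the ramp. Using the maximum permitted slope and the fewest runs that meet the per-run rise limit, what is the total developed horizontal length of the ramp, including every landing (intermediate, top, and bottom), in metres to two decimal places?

57.25 m

At most 450 each: 3304/450 = 7.34, giving 8 ramp runs. That means 7 intermediate landings.
Horizontal run for 3304 mm of rise at 1:12 is 3304 × 12 = 39648 mm.
7 intermediate landings contribute 7 × 2000 = 14000 mm.
Top and bottom landings: 2 × 1800 = 3600 mm.
Total = 39648 + 14000 + 3600 = 57248 mm.
= 57.25 m.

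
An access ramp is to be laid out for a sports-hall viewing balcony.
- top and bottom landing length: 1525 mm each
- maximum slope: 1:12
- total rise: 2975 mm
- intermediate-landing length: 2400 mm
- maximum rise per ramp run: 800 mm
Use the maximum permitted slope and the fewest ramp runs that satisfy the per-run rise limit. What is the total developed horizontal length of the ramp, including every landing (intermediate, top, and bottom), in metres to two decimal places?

2975 / 800 = 3.72, so 4 ramp runs are needed. That means 3 intermediate landings.
Horizontal run for 2975 mm of rise at 1:12 is 2975 × 12 = 35700 mm.
Intermediate landings: 3 × 2400 = 7200 mm.
Top and bottom landings: 2 × 1525 = 3050 mm.
Total = 35700 + 7200 + 3050 = 45950 mm.
= 45.95 m.

45.95 m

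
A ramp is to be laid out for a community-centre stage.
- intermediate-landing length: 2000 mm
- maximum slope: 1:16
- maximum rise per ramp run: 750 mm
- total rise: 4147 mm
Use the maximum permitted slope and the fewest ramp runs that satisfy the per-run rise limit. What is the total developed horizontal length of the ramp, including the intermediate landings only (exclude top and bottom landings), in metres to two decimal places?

At most 750 each: 4147/750 = 5.53, giving 6 ramp runs. That means 5 intermediate landings.
Ramp run (horizontal) at 1:16: 4147 × 16 = 66352 mm.
5 intermediate landings contribute 5 × 2000 = 10000 mm.
Total developed length = 66352 + 10000 = 76352 mm.
= 76.35 m.

76.35 m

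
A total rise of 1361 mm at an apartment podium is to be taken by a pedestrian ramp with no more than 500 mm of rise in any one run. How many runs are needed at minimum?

3 runs

⌈1361/500⌉ = 3 ramp runs.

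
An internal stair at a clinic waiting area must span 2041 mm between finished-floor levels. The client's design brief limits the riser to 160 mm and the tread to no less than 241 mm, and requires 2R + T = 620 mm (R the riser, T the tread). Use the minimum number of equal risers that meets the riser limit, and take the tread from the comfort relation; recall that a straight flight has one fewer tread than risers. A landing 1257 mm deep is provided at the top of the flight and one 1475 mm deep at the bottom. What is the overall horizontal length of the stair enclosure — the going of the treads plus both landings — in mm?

2041 / 160 = 12.76, so 13 risers are needed.
Riser R = 2041 / 13 = 157 mm, within the 160 mm limit.
T = 620 − 2·157 = 306 mm, which satisfies the 241 mm minimum.
Going = (13 − 1) × 306 = 3672 mm.
Add landings: 3672 + 1257 + 1475 = 6404 mm.

6404 mm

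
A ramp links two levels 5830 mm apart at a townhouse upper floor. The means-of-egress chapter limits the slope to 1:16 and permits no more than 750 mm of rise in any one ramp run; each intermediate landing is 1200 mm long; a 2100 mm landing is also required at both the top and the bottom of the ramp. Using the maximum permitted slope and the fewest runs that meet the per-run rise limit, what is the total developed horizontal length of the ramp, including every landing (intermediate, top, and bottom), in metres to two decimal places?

5830 / 750 = 7.773 → round up to 8 ramp runs. That means 7 intermediate landings.
Ramp run (horizontal) at 1:16: 5830 × 16 = 93280 mm.
Intermediate landings: 7 × 1200 = 8400 mm.
Top and bottom landings: 2 × 2100 = 4200 mm.
Total = 93280 + 8400 + 4200 = 105880 mm.
= 105.88 m.

105.88 m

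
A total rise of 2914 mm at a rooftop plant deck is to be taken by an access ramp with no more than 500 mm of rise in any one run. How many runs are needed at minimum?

6 runs

⌈2914/500⌉ = 6 ramp runs.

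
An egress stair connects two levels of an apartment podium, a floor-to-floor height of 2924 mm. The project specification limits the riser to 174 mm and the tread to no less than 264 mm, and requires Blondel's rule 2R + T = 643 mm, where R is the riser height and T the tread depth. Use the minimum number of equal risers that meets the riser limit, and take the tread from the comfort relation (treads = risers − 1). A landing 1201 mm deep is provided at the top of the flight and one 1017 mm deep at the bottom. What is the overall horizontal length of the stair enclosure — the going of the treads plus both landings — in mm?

2924 / 174 = 16.80, so 17 risers are needed.
Riser R = 2924 / 17 = 172 mm, within the 174 mm limit.
T = 643 − 2·172 = 299 mm, which satisfies the 264 mm minimum.
Going = (17 − 1) × 299 = 4784 mm.
Enclosure = 4784 + 1201 + 1017 = 7002 mm.

7002 mm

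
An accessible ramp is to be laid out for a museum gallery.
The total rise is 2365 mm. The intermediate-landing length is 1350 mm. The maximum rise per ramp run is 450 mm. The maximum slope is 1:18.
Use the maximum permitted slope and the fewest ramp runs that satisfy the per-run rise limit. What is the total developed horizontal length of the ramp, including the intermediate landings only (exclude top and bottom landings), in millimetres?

2365 / 450 = 5.256 → round up to 6 ramp runs. That means 5 intermediate landings.
Ramp run (horizontal) at 1:18: 2365 × 18 = 42570 mm.
Intermediate landings: 5 × 1350 = 6750 mm.
Total developed length = 42570 + 6750 = 49320 mm.

49320 mm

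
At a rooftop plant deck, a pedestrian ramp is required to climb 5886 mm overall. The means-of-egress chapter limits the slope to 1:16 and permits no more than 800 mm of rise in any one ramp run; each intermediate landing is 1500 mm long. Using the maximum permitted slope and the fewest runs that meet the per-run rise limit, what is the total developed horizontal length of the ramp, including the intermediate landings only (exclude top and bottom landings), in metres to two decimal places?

104.68 m

5886 / 800 = 7.36, so 8 ramp runs are needed. That means 7 intermediate landings.
Horizontal run for 5886 mm of rise at 1:16 is 5886 × 16 = 94176 mm.
7 intermediate landings contribute 7 × 1500 = 10500 mm.
Total developed length = 94176 + 10500 = 104676 mm.
= 104.68 m.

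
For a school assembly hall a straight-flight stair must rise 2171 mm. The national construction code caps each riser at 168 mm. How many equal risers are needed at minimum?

2171 / 168 = 12.923 → round up to 13 risers.

13 risers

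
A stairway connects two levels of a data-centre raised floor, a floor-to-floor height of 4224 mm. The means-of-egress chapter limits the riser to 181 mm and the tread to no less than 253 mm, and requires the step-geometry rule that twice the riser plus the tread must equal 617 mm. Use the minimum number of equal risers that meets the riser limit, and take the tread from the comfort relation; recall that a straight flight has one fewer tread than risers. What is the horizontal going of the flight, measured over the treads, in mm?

6095 mm

4224 / 181 = 23.34, so 24 risers are needed.
R = 4224 ÷ 24 = 176 mm.
T = 617 − 2·176 = 265 mm, which satisfies the 253 mm minimum.
Going = (24 − 1) × 265 = 6095 mm.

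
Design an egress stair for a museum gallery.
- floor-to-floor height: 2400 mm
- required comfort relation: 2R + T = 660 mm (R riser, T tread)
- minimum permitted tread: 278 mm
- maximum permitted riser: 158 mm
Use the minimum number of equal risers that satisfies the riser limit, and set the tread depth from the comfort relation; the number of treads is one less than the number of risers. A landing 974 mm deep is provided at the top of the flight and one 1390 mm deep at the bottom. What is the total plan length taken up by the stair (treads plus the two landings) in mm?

2400 / 158 = 15.19, so 16 risers are needed.
R = 2400 ÷ 16 = 150 mm.
T = 660 − 2·150 = 360 mm, which satisfies the 278 mm minimum.
Treads = 16 − 1 = 15; going = 15 × 360 = 5400 mm.
Add landings: 5400 + 974 + 1390 = 7764 mm.

7764 mm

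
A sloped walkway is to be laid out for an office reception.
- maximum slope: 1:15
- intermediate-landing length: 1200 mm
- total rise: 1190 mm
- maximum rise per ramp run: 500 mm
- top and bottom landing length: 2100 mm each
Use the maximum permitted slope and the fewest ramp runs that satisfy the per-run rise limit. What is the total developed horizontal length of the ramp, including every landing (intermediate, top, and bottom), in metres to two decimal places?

At most 500 each: 1190/500 = 2.38, giving 3 ramp runs. That means 2 intermediate landings.
Horizontal run for 1190 mm of rise at 1:15 is 1190 × 15 = 17850 mm.
2 intermediate landings contribute 2 × 1200 = 2400 mm.
Top and bottom landings: 2 × 2100 = 4200 mm.
Total = 17850 + 2400 + 4200 = 24450 mm.
= 24.45 m.

24.45 m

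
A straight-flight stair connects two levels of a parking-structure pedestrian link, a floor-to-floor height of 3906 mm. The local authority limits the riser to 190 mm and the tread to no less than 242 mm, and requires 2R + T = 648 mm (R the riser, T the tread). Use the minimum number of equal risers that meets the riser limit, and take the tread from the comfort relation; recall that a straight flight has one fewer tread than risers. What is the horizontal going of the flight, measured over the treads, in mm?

5520 mm

⌈3906/190⌉ = 21 risers.
Each riser is 3906/21 = 186 mm (≤ 190 mm).
T = 648 − 2·186 = 276 mm, which satisfies the 242 mm minimum.
21 risers give 20 treads; going = 20 × 276 = 5520 mm.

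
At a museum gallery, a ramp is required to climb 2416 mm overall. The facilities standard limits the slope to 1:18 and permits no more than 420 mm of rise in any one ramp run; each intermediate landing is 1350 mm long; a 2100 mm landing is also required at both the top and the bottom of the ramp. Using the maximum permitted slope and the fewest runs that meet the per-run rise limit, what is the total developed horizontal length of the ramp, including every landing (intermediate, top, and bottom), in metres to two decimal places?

54.44 m

At most 420 each: 2416/420 = 5.75, giving 6 ramp runs. That means 5 intermediate landings.
Ramp run (horizontal) at 1:18: 2416 × 18 = 43488 mm.
Intermediate landings: 5 × 1350 = 6750 mm.
Top and bottom landings: 2 × 2100 = 4200 mm.
Total = 43488 + 6750 + 4200 = 54438 mm.
= 54.44 m.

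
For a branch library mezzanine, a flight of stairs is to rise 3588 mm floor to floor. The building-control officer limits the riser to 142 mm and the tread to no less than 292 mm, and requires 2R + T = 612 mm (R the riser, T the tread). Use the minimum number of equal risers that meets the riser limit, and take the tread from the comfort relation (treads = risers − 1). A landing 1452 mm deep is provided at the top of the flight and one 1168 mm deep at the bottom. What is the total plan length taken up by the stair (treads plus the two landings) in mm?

11020 mm

3588 / 142 = 25.268 → round up to 26 risers.
Each riser is 3588/26 = 138 mm (≤ 142 mm).
From 2R + T = 612: T = 612 − 276 = 336 mm.
Going = (26 − 1) × 336 = 8400 mm.
Enclosure = 8400 + 1452 + 1168 = 11020 mm.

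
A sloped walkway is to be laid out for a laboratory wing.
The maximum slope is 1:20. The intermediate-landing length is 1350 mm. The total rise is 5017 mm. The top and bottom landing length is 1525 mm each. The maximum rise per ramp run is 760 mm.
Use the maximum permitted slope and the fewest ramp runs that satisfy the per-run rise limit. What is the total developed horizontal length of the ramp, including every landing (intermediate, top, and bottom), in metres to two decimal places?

⌈5017/760⌉ = 7 ramp runs. That means 6 intermediate landings.
Ramp run (horizontal) at 1:20: 5017 × 20 = 100340 mm.
Intermediate landings: 6 × 1350 = 8100 mm.
Top and bottom landings: 2 × 1525 = 3050 mm.
Total = 100340 + 8100 + 3050 = 111490 mm.
= 111.49 m.

111.49 m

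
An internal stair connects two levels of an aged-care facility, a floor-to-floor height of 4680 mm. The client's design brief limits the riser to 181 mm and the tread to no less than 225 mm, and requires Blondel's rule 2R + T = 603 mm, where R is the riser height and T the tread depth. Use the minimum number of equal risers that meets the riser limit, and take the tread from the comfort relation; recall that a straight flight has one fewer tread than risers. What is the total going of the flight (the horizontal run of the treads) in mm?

At most 181 each: 4680/181 = 25.86, giving 26 risers.
Riser R = 4680 / 26 = 180 mm, within the 181 mm limit.
From 2R + T = 603: T = 603 − 360 = 243 mm.
Going = (26 − 1) × 243 = 6075 mm.

6075 mm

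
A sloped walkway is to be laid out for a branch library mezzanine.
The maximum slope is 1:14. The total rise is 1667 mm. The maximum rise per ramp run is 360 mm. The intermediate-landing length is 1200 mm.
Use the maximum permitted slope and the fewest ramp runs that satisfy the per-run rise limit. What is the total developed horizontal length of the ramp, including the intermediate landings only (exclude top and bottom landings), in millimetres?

28138 mm

⌈1667/360⌉ = 5 ramp runs. That means 4 intermediate landings.
Horizontal run for 1667 mm of rise at 1:14 is 1667 × 14 = 23338 mm.
Intermediate landings: 4 × 1200 = 4800 mm.
Developed length = 23338 + 4800 = 28138 mm.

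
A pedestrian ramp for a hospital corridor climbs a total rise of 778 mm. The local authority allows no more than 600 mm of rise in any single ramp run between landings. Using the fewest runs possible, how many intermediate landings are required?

1 intermediate landings

⌈778/600⌉ = 2 ramp runs.
2 runs are separated by 1 intermediate landings.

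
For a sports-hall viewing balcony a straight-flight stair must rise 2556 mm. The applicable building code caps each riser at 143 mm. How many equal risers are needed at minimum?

18 risers

At most 143 each: 2556/143 = 17.87, giving 18 risers.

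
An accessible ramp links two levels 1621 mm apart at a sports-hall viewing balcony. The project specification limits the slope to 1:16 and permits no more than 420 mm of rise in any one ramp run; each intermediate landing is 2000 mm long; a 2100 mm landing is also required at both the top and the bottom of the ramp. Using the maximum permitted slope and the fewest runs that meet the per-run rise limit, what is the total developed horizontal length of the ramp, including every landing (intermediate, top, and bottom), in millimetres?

⌈1621/420⌉ = 4 ramp runs. That means 3 intermediate landings.
Ramp run (horizontal) at 1:16: 1621 × 16 = 25936 mm.
3 intermediate landings contribute 3 × 2000 = 6000 mm.
Top and bottom landings: 2 × 2100 = 4200 mm.
Total = 25936 + 6000 + 4200 = 36136 mm.

36136 mm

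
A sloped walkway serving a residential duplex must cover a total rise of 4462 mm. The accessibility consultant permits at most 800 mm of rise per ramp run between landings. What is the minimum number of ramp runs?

At most 800 each: 4462/800 = 5.58, giving 6 ramp runs.

6 runs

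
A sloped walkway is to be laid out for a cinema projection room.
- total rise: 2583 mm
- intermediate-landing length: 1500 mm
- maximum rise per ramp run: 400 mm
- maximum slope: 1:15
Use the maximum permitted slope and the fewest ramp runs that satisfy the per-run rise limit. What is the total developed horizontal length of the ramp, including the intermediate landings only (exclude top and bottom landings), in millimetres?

2583 / 400 = 6.457 → round up to 7 ramp runs. That means 6 intermediate landings.
Ramp run (horizontal) at 1:15: 2583 × 15 = 38745 mm.
6 intermediate landings contribute 6 × 1500 = 9000 mm.
Total developed length = 38745 + 9000 = 47745 mm.

47745 mm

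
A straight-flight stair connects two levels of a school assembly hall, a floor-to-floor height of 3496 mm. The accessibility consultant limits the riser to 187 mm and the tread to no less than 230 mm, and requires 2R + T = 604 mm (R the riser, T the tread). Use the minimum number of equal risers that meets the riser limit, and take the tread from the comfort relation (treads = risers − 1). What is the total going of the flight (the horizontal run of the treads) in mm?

3496 / 187 = 18.70, so 19 risers are needed.
Each riser is 3496/19 = 184 mm (≤ 187 mm).
From 2R + T = 604: T = 604 − 368 = 236 mm.
Going = (19 − 1) × 236 = 4248 mm.

4248 mm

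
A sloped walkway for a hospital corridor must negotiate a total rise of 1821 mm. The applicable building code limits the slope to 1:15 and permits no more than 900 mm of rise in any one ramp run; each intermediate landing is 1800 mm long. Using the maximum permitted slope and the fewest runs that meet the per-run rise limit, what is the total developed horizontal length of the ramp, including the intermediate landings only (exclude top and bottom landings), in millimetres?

1821 / 900 = 2.02, so 3 ramp runs are needed. That means 2 intermediate landings.
Ramp run (horizontal) at 1:15: 1821 × 15 = 27315 mm.
Intermediate landings: 2 × 1800 = 3600 mm.
Developed length = 27315 + 3600 = 30915 mm.

30915 mm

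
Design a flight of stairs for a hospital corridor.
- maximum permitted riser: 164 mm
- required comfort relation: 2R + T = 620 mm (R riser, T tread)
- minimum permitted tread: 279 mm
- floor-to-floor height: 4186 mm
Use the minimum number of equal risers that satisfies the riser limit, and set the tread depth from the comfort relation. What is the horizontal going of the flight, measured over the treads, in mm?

7450 mm

4186 / 164 = 25.524 → round up to 26 risers.
Riser R = 4186 / 26 = 161 mm, within the 164 mm limit.
Tread T = 620 − 2 × 161 = 298 mm (≥ 279 mm).
Going = (26 − 1) × 298 = 7450 mm.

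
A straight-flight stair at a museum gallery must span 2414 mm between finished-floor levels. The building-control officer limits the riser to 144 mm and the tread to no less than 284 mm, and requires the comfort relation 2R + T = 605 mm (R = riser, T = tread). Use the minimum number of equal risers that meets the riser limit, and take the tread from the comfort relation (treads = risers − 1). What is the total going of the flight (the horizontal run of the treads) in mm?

5136 mm

2414 / 144 = 16.764 → round up to 17 risers.
R = 2414 ÷ 17 = 142 mm.
T = 605 − 2·142 = 321 mm, which satisfies the 284 mm minimum.
Treads = 17 − 1 = 16; going = 16 × 321 = 5136 mm.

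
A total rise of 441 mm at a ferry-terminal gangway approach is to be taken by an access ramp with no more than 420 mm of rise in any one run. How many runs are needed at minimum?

441 / 420 = 1.050 → round up to 2 ramp runs.

2 runs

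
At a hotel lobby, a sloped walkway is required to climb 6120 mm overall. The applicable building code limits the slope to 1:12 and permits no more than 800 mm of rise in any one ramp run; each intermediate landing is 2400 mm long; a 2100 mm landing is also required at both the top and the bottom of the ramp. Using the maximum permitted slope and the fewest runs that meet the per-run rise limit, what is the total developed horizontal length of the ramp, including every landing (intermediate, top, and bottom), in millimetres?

6120 / 800 = 7.65, so 8 ramp runs are needed. That means 7 intermediate landings.
Horizontal run for 6120 mm of rise at 1:12 is 6120 × 12 = 73440 mm.
Intermediate landings: 7 × 2400 = 16800 mm.
Top and bottom landings: 2 × 2100 = 4200 mm.
Total = 73440 + 16800 + 4200 = 94440 mm.

94440 mm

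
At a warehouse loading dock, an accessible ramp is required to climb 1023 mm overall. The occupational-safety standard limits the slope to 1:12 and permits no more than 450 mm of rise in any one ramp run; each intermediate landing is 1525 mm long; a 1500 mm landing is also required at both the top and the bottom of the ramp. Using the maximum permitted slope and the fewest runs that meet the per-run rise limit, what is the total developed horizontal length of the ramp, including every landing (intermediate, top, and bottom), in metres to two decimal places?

⌈1023/450⌉ = 3 ramp runs. That means 2 intermediate landings.
Horizontal run for 1023 mm of rise at 1:12 is 1023 × 12 = 12276 mm.
2 intermediate landings contribute 2 × 1525 = 3050 mm.
Top and bottom landings: 2 × 1500 = 3000 mm.
Total = 12276 + 3050 + 3000 = 18326 mm.
= 18.33 m.

18.33 m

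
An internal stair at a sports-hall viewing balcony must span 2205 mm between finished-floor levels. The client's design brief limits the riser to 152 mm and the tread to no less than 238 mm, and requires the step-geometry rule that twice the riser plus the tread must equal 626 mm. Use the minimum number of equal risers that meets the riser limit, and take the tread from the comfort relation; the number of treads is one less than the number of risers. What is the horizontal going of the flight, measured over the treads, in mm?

4648 mm

2205 / 152 = 14.507 → round up to 15 risers.
Each riser is 2205/15 = 147 mm (≤ 152 mm).
T = 626 − 2·147 = 332 mm, which satisfies the 238 mm minimum.
Going = (15 − 1) × 332 = 4648 mm.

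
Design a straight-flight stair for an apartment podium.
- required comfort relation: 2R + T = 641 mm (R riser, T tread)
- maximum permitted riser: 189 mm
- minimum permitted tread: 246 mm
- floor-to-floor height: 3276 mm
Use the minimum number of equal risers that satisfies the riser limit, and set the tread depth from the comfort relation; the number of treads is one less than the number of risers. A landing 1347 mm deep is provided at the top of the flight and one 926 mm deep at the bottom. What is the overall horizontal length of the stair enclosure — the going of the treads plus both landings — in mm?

At most 189 each: 3276/189 = 17.33, giving 18 risers.
R = 3276 ÷ 18 = 182 mm.
T = 641 − 2·182 = 277 mm, which satisfies the 246 mm minimum.
Going = (18 − 1) × 277 = 4709 mm.
Enclosure = 4709 + 1347 + 926 = 6982 mm.

6982 mm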